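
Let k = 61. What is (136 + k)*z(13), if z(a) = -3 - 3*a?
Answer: -8274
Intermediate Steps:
(136 + k)*z(13) = (136 + 61)*(-3 - 3*13) = 197*(-3 - 39) = 197*(-42) = -8274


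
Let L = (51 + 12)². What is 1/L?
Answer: 1/3969 ≈ 0.00025195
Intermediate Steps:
L = 3969 (L = 63² = 3969)
1/L = 1/3969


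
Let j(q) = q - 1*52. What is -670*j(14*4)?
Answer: -2680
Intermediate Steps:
j(q) = -52 + q (j(q) = q - 52 = -52 + q)
-670*j(14*4) = -670*(-52 + 14*4) = -670*(-52 + 56) = -670*4 = -2680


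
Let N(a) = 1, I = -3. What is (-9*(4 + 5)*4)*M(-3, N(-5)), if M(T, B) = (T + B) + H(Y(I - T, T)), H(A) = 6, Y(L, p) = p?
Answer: -1296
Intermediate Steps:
M(T, B) = 6 + B + T (M(T, B) = (T + B) + 6 = (B + T) + 6 = 6 + B + T)
(-9*(4 + 5)*4)*M(-3, N(-5)) = (-9*(4 + 5)*4)*(6 + 1 - 3) = -81*4*4 = -9*36*4 = -324*4 = -1296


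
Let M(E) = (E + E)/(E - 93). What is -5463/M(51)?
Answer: 38241/17 ≈ 2249.5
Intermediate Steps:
M(E) = 2*E/(-93 + E) (M(E) = (2*E)/(-93 + E) = 2*E/(-93 + E))
-5463/M(51) = -5463/(2*51/(-93 + 51)) = -5463/(2*51/(-42)) = -5463/(2*51*(-1/42)) = -5463/(-17/7) = -5463*(-7/17) = 38241/17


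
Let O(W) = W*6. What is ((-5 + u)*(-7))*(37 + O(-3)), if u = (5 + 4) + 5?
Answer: -1197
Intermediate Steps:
u = 14 (u = 9 + 5 = 14)
O(W) = 6*W
((-5 + u)*(-7))*(37 + O(-3)) = ((-5 + 14)*(-7))*(37 + 6*(-3)) = (9*(-7))*(37 - 18) = -63*19 = -1197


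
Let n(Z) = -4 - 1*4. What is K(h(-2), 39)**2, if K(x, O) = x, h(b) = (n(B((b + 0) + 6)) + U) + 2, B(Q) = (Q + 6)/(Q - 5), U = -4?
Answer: 100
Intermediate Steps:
B(Q) = (6 + Q)/(-5 + Q)
n(Z) = -8 (n(Z) = -4 - 4 = -8)
h(b) = -10 (h(b) = (-8 - 4) + 2 = -12 + 2 = -10)
K(h(-2), 39)**2 = (-10)**2 = 100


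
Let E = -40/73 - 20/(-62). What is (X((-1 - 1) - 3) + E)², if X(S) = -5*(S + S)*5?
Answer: 319496257600/5121169 ≈ 62387.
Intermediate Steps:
E = -510/2263 (E = -40*1/73 - 20*(-1/62) = -40/73 + 10/31 = -510/2263 ≈ -0.22536)
X(S) = -50*S (X(S) = -10*S*5 = -50*S)
(X((-1 - 1) - 3) + E)² = (-50*((-1 - 1) - 3) - 510/2263)² = (-50*(-2 - 3) - 510/2263)² = (-50*(-5) - 510/2263)² = (250 - 510/2263)² = (565240/2263)² = 319496257600/5121169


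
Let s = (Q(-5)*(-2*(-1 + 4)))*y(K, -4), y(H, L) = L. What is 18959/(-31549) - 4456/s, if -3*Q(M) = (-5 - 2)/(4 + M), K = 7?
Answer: 355920/4507 ≈ 78.970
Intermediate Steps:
Q(M) = 7/(3*(4 + M)) (Q(M) = -(-5 - 2)/(3*(4 + M)) = -(-7)/(3*(4 + M)) = 7/(3*(4 + M)))
s = -56 (s = ((7/(3*(4 - 5)))*(-2*(-1 + 4)))*(-4) = (((7/3)/(-1))*(-2*3))*(-4) = (((7/3)*(-1))*(-6))*(-4) = -7/3*(-6)*(-4) = 14*(-4) = -56)
18959/(-31549) - 4456/s = 18959/(-31549) - 4456/(-56) = 18959*(-1/31549) - 4456*(-1/56) = -18959/31549 + 557/7 = 355920/4507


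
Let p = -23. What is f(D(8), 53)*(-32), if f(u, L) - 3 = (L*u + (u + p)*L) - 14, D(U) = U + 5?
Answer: -4736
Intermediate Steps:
D(U) = 5 + U
f(u, L) = -11 + L*u + L*(-23 + u) (f(u, L) = 3 + ((L*u + (u - 23)*L) - 14) = 3 + ((L*u + (-23 + u)*L) - 14) = 3 + ((L*u + L*(-23 + u)) - 14) = 3 + (-14 + L*u + L*(-23 + u)) = -11 + L*u + L*(-23 + u))
f(D(8), 53)*(-32) = (-11 - 23*53 + 2*53*(5 + 8))*(-32) = (-11 - 1219 + 2*53*13)*(-32) = (-11 - 1219 + 1378)*(-32) = 148*(-32) = -4736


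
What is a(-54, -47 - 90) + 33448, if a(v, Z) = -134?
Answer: 33314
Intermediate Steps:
a(-54, -47 - 90) + 33448 = -134 + 33448 = 33314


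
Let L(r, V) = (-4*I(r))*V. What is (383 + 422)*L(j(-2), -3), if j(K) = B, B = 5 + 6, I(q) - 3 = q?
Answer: 135240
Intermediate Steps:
I(q) = 3 + q
B = 11
j(K) = 11
L(r, V) = V*(-12 - 4*r) (L(r, V) = (-4*(3 + r))*V = (-12 - 4*r)*V = V*(-12 - 4*r))
(383 + 422)*L(j(-2), -3) = (383 + 422)*(-4*(-3)*(3 + 11)) = 805*(-4*(-3)*14) = 805*168 = 135240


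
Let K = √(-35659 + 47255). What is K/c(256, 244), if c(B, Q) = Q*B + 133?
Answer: 2*√2899/62597 ≈ 0.0017203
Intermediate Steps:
c(B, Q) = 133 + B*Q (c(B, Q) = B*Q + 133 = 133 + B*Q)
K = 2*√2899 (K = √11596 = 2*√2899 ≈ 107.68)
K/c(256, 244) = (2*√2899)/(133 + 256*244) = (2*√2899)/(133 + 62464) = (2*√2899)/62597 = (2*√2899)*(1/62597) = 2*√2899/62597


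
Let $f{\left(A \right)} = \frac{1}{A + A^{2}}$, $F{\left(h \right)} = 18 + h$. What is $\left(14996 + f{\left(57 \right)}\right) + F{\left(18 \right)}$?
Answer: $\frac{49695793}{3306} \approx 15032.0$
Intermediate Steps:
$\left(14996 + f{\left(57 \right)}\right) + F{\left(18 \right)} = \left(14996 + \frac{1}{57 \left(1 + 57\right)}\right) + \left(18 + 18\right) = \left(14996 + \frac{1}{57 \cdot 58}\right) + 36 = \left(14996 + \frac{1}{57} \cdot \frac{1}{58}\right) + 36 = \left(14996 + \frac{1}{3306}\right) + 36 = \frac{49576777}{3306} + 36 = \frac{49695793}{3306}$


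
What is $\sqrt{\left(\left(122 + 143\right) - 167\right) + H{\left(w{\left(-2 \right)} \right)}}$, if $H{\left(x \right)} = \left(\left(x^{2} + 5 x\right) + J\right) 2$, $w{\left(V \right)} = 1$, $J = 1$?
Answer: $4 \sqrt{7} \approx 10.583$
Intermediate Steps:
$H{\left(x \right)} = 2 + 2 x^{2} + 10 x$ ($H{\left(x \right)} = \left(\left(x^{2} + 5 x\right) + 1\right) 2 = \left(1 + x^{2} + 5 x\right) 2 = 2 + 2 x^{2} + 10 x$)
$\sqrt{\left(\left(122 + 143\right) - 167\right) + H{\left(w{\left(-2 \right)} \right)}} = \sqrt{\left(\left(122 + 143\right) - 167\right) + \left(2 + 2 \cdot 1^{2} + 10 \cdot 1\right)} = \sqrt{\left(265 - 167\right) + \left(2 + 2 \cdot 1 + 10\right)} = \sqrt{98 + \left(2 + 2 + 10\right)} = \sqrt{98 + 14} = \sqrt{112} = 4 \sqrt{7}$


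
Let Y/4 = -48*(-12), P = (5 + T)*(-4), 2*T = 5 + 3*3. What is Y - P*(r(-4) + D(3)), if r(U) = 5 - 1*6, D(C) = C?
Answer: 2400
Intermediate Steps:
T = 7 (T = (5 + 3*3)/2 = (5 + 9)/2 = (½)*14 = 7)
P = -48 (P = (5 + 7)*(-4) = 12*(-4) = -48)
r(U) = -1 (r(U) = 5 - 6 = -1)
Y = 2304 (Y = 4*(-48*(-12)) = 4*576 = 2304)
Y - P*(r(-4) + D(3)) = 2304 - (-48)*(-1 + 3) = 2304 - (-48)*2 = 2304 - 1*(-96) = 2304 + 96 = 2400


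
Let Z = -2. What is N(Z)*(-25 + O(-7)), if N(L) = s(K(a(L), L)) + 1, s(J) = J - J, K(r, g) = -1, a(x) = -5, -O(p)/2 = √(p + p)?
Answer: -25 - 2*I*√14 ≈ -25.0 - 7.4833*I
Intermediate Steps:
O(p) = -2*√2*√p (O(p) = -2*√(p + p) = -2*√2*√p)
s(J) = 0
N(L) = 1 (N(L) = 0 + 1 = 1)
N(Z)*(-25 + O(-7)) = 1*(-25 - 2*√2*√(-7)) = 1*(-25 - 2*√2*I*√7) = 1*(-25 - 2*I*√14) = -25 - 2*I*√14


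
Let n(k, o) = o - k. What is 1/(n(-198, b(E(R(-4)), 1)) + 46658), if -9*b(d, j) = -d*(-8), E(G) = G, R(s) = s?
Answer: 9/421736 ≈ 2.1340e-5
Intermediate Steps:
b(d, j) = -8*d/9 (b(d, j) = -(-d)*(-8)/9 = -8*d/9)
1/(n(-198, b(E(R(-4)), 1)) + 46658) = 1/((-8/9*(-4) - 1*(-198)) + 46658) = 1/((32/9 + 198) + 46658) = 1/(1814/9 + 46658) = 1/(421736/9) = 9/421736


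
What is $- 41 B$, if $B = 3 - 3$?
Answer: $0$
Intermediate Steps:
$B = 0$
$- 41 B = \left(-41\right) 0 = 0$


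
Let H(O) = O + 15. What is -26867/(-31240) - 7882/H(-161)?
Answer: 125078131/2280520 ≈ 54.846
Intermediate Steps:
H(O) = 15 + O
-26867/(-31240) - 7882/H(-161) = -26867/(-31240) - 7882/(15 - 161) = -26867*(-1/31240) - 7882/(-146) = 26867/31240 - 7882*(-1/146) = 26867/31240 + 3941/73 = 125078131/2280520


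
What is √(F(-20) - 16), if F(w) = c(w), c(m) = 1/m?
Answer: I*√1605/10 ≈ 4.0062*I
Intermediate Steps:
c(m) = 1/m
F(w) = 1/w
√(F(-20) - 16) = √(1/(-20) - 16) = √(-1/20 - 16) = √(-321/20) = I*√1605/10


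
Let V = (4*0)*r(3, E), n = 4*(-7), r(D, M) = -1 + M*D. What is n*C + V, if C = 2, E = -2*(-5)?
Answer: -56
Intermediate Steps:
E = 10
r(D, M) = -1 + D*M
n = -28
V = 0 (V = (4*0)*(-1 + 3*10) = 0*(-1 + 30) = 0*29 = 0)
n*C + V = -28*2 + 0 = -56 + 0 = -56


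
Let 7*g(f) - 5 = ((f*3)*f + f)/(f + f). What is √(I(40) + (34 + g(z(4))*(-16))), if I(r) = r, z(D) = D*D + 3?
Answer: I*√182/7 ≈ 1.9272*I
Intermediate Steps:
z(D) = 3 + D² (z(D) = D² + 3 = 3 + D²)
g(f) = 5/7 + (f + 3*f²)/(14*f) (g(f) = 5/7 + (((f*3)*f + f)/(f + f))/7 = 5/7 + (((3*f)*f + f)/((2*f)))/7 = 5/7 + ((3*f² + f)*(1/(2*f)))/7 = 5/7 + ((f + 3*f²)*(1/(2*f)))/7 = 5/7 + ((f + 3*f²)/(2*f))/7 = 5/7 + (f + 3*f²)/(14*f))
√(I(40) + (34 + g(z(4))*(-16))) = √(40 + (34 + (11/14 + 3*(3 + 4²)/14)*(-16))) = √(40 + (34 + (11/14 + 3*(3 + 16)/14)*(-16))) = √(40 + (34 + (11/14 + (3/14)*19)*(-16))) = √(40 + (34 + (11/14 + 57/14)*(-16))) = √(40 + (34 + (34/7)*(-16))) = √(40 + (34 - 544/7)) = √(40 - 306/7) = √(-26/7) = I*√182/7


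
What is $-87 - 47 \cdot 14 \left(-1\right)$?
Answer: $571$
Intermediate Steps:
$-87 - 47 \cdot 14 \left(-1\right) = -87 - -658 = -87 + 658 = 571$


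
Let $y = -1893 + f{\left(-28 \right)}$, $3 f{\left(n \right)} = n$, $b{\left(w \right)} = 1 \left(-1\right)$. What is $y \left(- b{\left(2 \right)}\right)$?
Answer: $- \frac{5707}{3} \approx -1902.3$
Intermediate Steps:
$b{\left(w \right)} = -1$
$f{\left(n \right)} = \frac{n}{3}$
$y = - \frac{5707}{3}$ ($y = -1893 + \frac{1}{3} \left(-28\right) = -1893 - \frac{28}{3} = - \frac{5707}{3} \approx -1902.3$)
$y \left(- b{\left(2 \right)}\right) = - \frac{5707 \left(\left(-1\right) \left(-1\right)\right)}{3} = \left(- \frac{5707}{3}\right) 1 = - \frac{5707}{3}$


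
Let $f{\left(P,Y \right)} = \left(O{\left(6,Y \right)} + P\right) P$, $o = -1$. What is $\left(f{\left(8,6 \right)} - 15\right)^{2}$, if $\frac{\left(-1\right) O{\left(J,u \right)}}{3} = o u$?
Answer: $37249$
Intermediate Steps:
$O{\left(J,u \right)} = 3 u$ ($O{\left(J,u \right)} = - 3 \left(- u\right) = 3 u$)
$f{\left(P,Y \right)} = P \left(P + 3 Y\right)$ ($f{\left(P,Y \right)} = \left(3 Y + P\right) P = \left(P + 3 Y\right) P = P \left(P + 3 Y\right)$)
$\left(f{\left(8,6 \right)} - 15\right)^{2} = \left(8 \left(8 + 3 \cdot 6\right) - 15\right)^{2} = \left(8 \left(8 + 18\right) - 15\right)^{2} = \left(8 \cdot 26 - 15\right)^{2} = \left(208 - 15\right)^{2} = 193^{2} = 37249$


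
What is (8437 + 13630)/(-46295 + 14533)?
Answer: -22067/31762 ≈ -0.69476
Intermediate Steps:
(8437 + 13630)/(-46295 + 14533) = 22067/(-31762) = 22067*(-1/31762) = -22067/31762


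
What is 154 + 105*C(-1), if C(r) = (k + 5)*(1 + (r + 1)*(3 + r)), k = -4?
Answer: 259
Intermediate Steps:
C(r) = 1 + (1 + r)*(3 + r) (C(r) = (-4 + 5)*(1 + (r + 1)*(3 + r)) = 1*(1 + (1 + r)*(3 + r)) = 1 + (1 + r)*(3 + r))
154 + 105*C(-1) = 154 + 105*(4 + (-1)**2 + 4*(-1)) = 154 + 105*(4 + 1 - 4) = 154 + 105*1 = 154 + 105 = 259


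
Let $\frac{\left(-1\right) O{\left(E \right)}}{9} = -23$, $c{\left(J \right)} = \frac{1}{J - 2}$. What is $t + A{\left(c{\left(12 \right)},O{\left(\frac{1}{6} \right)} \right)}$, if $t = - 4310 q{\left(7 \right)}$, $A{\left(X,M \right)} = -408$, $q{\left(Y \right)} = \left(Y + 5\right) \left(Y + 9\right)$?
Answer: $-827928$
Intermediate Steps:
$c{\left(J \right)} = \frac{1}{-2 + J}$
$q{\left(Y \right)} = \left(5 + Y\right) \left(9 + Y\right)$
$O{\left(E \right)} = 207$ ($O{\left(E \right)} = \left(-9\right) \left(-23\right) = 207$)
$t = -827520$ ($t = - 4310 \left(45 + 7^{2} + 14 \cdot 7\right) = - 4310 \left(45 + 49 + 98\right) = \left(-4310\right) 192 = -827520$)
$t + A{\left(c{\left(12 \right)},O{\left(\frac{1}{6} \right)} \right)} = -827520 - 408 = -827928$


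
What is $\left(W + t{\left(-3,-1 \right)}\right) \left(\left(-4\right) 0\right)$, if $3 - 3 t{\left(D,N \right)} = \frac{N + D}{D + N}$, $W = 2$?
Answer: $0$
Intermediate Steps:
$t{\left(D,N \right)} = \frac{2}{3}$ ($t{\left(D,N \right)} = 1 - \frac{\left(N + D\right) \frac{1}{D + N}}{3} = 1 - \frac{\left(D + N\right) \frac{1}{D + N}}{3} = 1 - \frac{1}{3} = \frac{2}{3}$)
$\left(W + t{\left(-3,-1 \right)}\right) \left(\left(-4\right) 0\right) = \left(2 + \frac{2}{3}\right) \left(\left(-4\right) 0\right) = \frac{8}{3} \cdot 0 = 0$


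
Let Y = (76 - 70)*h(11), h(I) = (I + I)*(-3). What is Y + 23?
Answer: -373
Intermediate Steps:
h(I) = -6*I (h(I) = (2*I)*(-3) = -6*I)
Y = -396 (Y = (76 - 70)*(-6*11) = 6*(-66) = -396)
Y + 23 = -396 + 23 = -373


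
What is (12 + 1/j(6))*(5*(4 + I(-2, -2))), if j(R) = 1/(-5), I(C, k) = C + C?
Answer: 0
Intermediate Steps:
I(C, k) = 2*C
j(R) = -⅕
(12 + 1/j(6))*(5*(4 + I(-2, -2))) = (12 + 1/(-⅕))*(5*(4 + 2*(-2))) = (12 - 5)*(5*(4 - 4)) = 7*(5*0) = 7*0 = 0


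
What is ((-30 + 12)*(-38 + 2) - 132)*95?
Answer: 49020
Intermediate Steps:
((-30 + 12)*(-38 + 2) - 132)*95 = (-18*(-36) - 132)*95 = (648 - 132)*95 = 516*95 = 49020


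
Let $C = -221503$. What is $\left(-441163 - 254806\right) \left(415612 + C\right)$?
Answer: $-135093846621$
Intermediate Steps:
$\left(-441163 - 254806\right) \left(415612 + C\right) = \left(-441163 - 254806\right) \left(415612 - 221503\right) = \left(-695969\right) 194109 = -135093846621$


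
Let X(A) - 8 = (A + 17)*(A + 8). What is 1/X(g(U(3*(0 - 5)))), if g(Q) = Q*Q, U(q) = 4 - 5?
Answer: 1/170 ≈ 0.0058824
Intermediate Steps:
U(q) = -1
g(Q) = Q**2
X(A) = 8 + (8 + A)*(17 + A) (X(A) = 8 + (A + 17)*(A + 8) = 8 + (17 + A)*(8 + A) = 8 + (8 + A)*(17 + A))
1/X(g(U(3*(0 - 5)))) = 1/(144 + ((-1)**2)**2 + 25*(-1)**2) = 1/(144 + 1**2 + 25*1) = 1/(144 + 1 + 25) = 1/170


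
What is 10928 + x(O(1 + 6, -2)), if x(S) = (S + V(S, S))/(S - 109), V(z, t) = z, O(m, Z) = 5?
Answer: 568251/52 ≈ 10928.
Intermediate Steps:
x(S) = 2*S/(-109 + S) (x(S) = (S + S)/(S - 109) = (2*S)/(-109 + S) = 2*S/(-109 + S))
10928 + x(O(1 + 6, -2)) = 10928 + 2*5/(-109 + 5) = 10928 + 2*5/(-104) = 10928 + 2*5*(-1/104) = 10928 - 5/52 = 568251/52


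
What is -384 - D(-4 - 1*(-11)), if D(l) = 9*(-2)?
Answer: -366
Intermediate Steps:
D(l) = -18
-384 - D(-4 - 1*(-11)) = -384 - 1*(-18) = -384 + 18 = -366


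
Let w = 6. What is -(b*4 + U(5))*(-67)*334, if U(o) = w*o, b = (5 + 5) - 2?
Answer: 1387436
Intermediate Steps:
b = 8 (b = 10 - 2 = 8)
U(o) = 6*o
-(b*4 + U(5))*(-67)*334 = -(8*4 + 6*5)*(-67)*334 = -(32 + 30)*(-67)*334 = -62*(-67)*334 = -1*(-4154)*334 = 4154*334 = 1387436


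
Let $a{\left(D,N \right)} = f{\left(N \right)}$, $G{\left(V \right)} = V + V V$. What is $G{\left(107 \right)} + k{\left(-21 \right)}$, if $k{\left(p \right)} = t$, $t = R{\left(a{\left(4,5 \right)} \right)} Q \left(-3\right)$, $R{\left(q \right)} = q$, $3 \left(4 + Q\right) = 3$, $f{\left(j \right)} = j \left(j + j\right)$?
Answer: $12006$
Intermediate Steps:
$f{\left(j \right)} = 2 j^{2}$ ($f{\left(j \right)} = j 2 j = 2 j^{2}$)
$Q = -3$ ($Q = -4 + \frac{1}{3} \cdot 3 = -4 + 1 = -3$)
$G{\left(V \right)} = V + V^{2}$
$a{\left(D,N \right)} = 2 N^{2}$
$t = 450$ ($t = 2 \cdot 5^{2} \left(-3\right) \left(-3\right) = 2 \cdot 25 \left(-3\right) \left(-3\right) = 50 \left(-3\right) \left(-3\right) = \left(-150\right) \left(-3\right) = 450$)
$k{\left(p \right)} = 450$
$G{\left(107 \right)} + k{\left(-21 \right)} = 107 \left(1 + 107\right) + 450 = 107 \cdot 108 + 450 = 11556 + 450 = 12006$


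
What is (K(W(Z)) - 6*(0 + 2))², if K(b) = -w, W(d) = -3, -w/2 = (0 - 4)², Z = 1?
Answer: 400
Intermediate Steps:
w = -32 (w = -2*(0 - 4)² = -2*(-4)² = -2*16 = -32)
K(b) = 32 (K(b) = -1*(-32) = 32)
(K(W(Z)) - 6*(0 + 2))² = (32 - 6*(0 + 2))² = (32 - 6*2)² = (32 - 12)² = 20² = 400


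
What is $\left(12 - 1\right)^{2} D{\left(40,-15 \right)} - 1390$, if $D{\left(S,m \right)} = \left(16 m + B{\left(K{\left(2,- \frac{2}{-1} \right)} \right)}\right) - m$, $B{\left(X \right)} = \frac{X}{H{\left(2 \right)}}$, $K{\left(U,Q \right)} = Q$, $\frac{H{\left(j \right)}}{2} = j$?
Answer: $- \frac{57109}{2} \approx -28555.0$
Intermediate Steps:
$H{\left(j \right)} = 2 j$
$B{\left(X \right)} = \frac{X}{4}$ ($B{\left(X \right)} = \frac{X}{2 \cdot 2} = \frac{X}{4}$)
$D{\left(S,m \right)} = \frac{1}{2} + 15 m$ ($D{\left(S,m \right)} = \left(16 m + \frac{\left(-2\right) \frac{1}{-1}}{4}\right) - m = \left(16 m + \frac{\left(-2\right) \left(-1\right)}{4}\right) - m = \left(16 m + \frac{1}{4} \cdot 2\right) - m = \left(16 m + \frac{1}{2}\right) - m = \left(\frac{1}{2} + 16 m\right) - m = \frac{1}{2} + 15 m$)
$\left(12 - 1\right)^{2} D{\left(40,-15 \right)} - 1390 = \left(12 - 1\right)^{2} \left(\frac{1}{2} + 15 \left(-15\right)\right) - 1390 = 11^{2} \left(\frac{1}{2} - 225\right) - 1390 = 121 \left(- \frac{449}{2}\right) - 1390 = - \frac{54329}{2} - 1390 = - \frac{57109}{2}$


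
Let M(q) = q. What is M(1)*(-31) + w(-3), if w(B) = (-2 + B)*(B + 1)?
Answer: -21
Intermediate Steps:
w(B) = (1 + B)*(-2 + B) (w(B) = (-2 + B)*(1 + B) = (1 + B)*(-2 + B))
M(1)*(-31) + w(-3) = 1*(-31) + (-2 + (-3)**2 - 1*(-3)) = -31 + (-2 + 9 + 3) = -31 + 10 = -21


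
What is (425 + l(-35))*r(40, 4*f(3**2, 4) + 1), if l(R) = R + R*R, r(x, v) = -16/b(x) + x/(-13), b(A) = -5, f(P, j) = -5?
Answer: 2584/13 ≈ 198.77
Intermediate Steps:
r(x, v) = 16/5 - x/13 (r(x, v) = -16/(-5) + x/(-13) = -16*(-1/5) + x*(-1/13) = 16/5 - x/13)
l(R) = R + R**2
(425 + l(-35))*r(40, 4*f(3**2, 4) + 1) = (425 - 35*(1 - 35))*(16/5 - 1/13*40) = (425 - 35*(-34))*(16/5 - 40/13) = (425 + 1190)*(8/65) = 1615*(8/65) = 2584/13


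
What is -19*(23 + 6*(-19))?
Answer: 1729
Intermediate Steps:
-19*(23 + 6*(-19)) = -19*(23 - 114) = -19*(-91) = 1729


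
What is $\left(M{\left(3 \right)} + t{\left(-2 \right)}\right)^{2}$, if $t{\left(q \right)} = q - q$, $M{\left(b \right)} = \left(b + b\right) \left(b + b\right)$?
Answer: $1296$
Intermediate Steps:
$M{\left(b \right)} = 4 b^{2}$ ($M{\left(b \right)} = 2 b 2 b = 4 b^{2}$)
$t{\left(q \right)} = 0$
$\left(M{\left(3 \right)} + t{\left(-2 \right)}\right)^{2} = \left(4 \cdot 3^{2} + 0\right)^{2} = \left(4 \cdot 9 + 0\right)^{2} = \left(36 + 0\right)^{2} = 36^{2} = 1296$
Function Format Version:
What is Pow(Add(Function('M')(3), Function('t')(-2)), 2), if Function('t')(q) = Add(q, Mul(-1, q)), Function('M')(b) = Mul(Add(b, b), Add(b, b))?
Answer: 1296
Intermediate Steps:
Function('M')(b) = Mul(4, Pow(b, 2)) (Function('M')(b) = Mul(Mul(2, b), Mul(2, b)) = Mul(4, Pow(b, 2)))
Function('t')(q) = 0
Pow(Add(Function('M')(3), Function('t')(-2)), 2) = Pow(Add(Mul(4, Pow(3, 2)), 0), 2) = Pow(Add(Mul(4, 9), 0), 2) = Pow(Add(36, 0), 2) = Pow(36, 2) = 1296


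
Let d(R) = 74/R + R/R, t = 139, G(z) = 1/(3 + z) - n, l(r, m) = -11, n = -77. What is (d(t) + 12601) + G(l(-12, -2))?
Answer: 14099501/1112 ≈ 12679.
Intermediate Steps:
G(z) = 77 + 1/(3 + z) (G(z) = 1/(3 + z) - 1*(-77) = 1/(3 + z) + 77 = 77 + 1/(3 + z))
d(R) = 1 + 74/R (d(R) = 74/R + 1 = 1 + 74/R)
(d(t) + 12601) + G(l(-12, -2)) = ((74 + 139)/139 + 12601) + (232 + 77*(-11))/(3 - 11) = ((1/139)*213 + 12601) + (232 - 847)/(-8) = (213/139 + 12601) - 1/8*(-615) = 1751752/139 + 615/8 = 14099501/1112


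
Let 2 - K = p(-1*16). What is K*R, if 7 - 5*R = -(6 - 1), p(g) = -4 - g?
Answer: -24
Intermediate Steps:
R = 12/5 (R = 7/5 - (-1)*(6 - 1)/5 = 7/5 - (-1)*5/5 = 7/5 - ⅕*(-5) = 7/5 + 1 = 12/5 ≈ 2.4000)
K = -10 (K = 2 - (-4 - (-1)*16) = 2 - (-4 - 1*(-16)) = 2 - (-4 + 16) = 2 - 1*12 = 2 - 12 = -10)
K*R = -10*12/5 = -24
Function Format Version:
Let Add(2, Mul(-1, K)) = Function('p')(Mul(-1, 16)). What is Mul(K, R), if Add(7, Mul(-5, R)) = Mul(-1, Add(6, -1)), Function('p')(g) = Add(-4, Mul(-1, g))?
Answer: -24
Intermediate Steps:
R = Rational(12, 5) (R = Add(Rational(7, 5), Mul(Rational(-1, 5), Mul(-1, Add(6, -1)))) = Add(Rational(7, 5), Mul(Rational(-1, 5), Mul(-1, 5))) = Add(Rational(7, 5), Mul(Rational(-1, 5), -5)) = Add(Rational(7, 5), 1) = Rational(12, 5) ≈ 2.4000)
K = -10 (K = Add(2, Mul(-1, Add(-4, Mul(-1, Mul(-1, 16))))) = Add(2, Mul(-1, Add(-4, Mul(-1, -16)))) = Add(2, Mul(-1, Add(-4, 16))) = Add(2, Mul(-1, 12)) = Add(2, -12) = -10)
Mul(K, R) = Mul(-10, Rational(12, 5)) = -24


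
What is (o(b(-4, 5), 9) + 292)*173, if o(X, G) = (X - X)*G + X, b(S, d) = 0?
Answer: 50516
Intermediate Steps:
o(X, G) = X (o(X, G) = 0*G + X = 0 + X = X)
(o(b(-4, 5), 9) + 292)*173 = (0 + 292)*173 = 292*173 = 50516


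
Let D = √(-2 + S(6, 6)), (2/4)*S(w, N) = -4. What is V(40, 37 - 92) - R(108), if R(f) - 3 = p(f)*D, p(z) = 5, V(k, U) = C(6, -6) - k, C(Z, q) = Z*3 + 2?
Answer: -23 - 5*I*√10 ≈ -23.0 - 15.811*I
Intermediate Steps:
S(w, N) = -8 (S(w, N) = 2*(-4) = -8)
C(Z, q) = 2 + 3*Z (C(Z, q) = 3*Z + 2 = 2 + 3*Z)
V(k, U) = 20 - k (V(k, U) = (2 + 3*6) - k = (2 + 18) - k = 20 - k)
D = I*√10 (D = √(-2 - 8) = √(-10) = I*√10 ≈ 3.1623*I)
R(f) = 3 + 5*I*√10 (R(f) = 3 + 5*(I*√10) = 3 + 5*I*√10)
V(40, 37 - 92) - R(108) = (20 - 1*40) - (3 + 5*I*√10) = (20 - 40) + (-3 - 5*I*√10) = -20 + (-3 - 5*I*√10) = -23 - 5*I*√10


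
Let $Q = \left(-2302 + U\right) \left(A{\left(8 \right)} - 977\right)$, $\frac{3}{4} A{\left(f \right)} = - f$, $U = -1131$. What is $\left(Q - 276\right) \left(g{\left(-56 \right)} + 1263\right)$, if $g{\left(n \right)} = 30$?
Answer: $4383766081$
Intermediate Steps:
$A{\left(f \right)} = - \frac{4 f}{3}$ ($A{\left(f \right)} = \frac{4 \left(- f\right)}{3} = - \frac{4 f}{3}$)
$Q = \frac{10171979}{3}$ ($Q = \left(-2302 - 1131\right) \left(\left(- \frac{4}{3}\right) 8 - 977\right) = - 3433 \left(- \frac{32}{3} - 977\right) = \left(-3433\right) \left(- \frac{2963}{3}\right) = \frac{10171979}{3} \approx 3.3907 \cdot 10^{6}$)
$\left(Q - 276\right) \left(g{\left(-56 \right)} + 1263\right) = \left(\frac{10171979}{3} - 276\right) \left(30 + 1263\right) = \left(\frac{10171979}{3} - 276\right) 1293 = \frac{10171151}{3} \cdot 1293 = 4383766081$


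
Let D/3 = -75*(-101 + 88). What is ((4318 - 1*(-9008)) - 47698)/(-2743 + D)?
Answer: -1322/7 ≈ -188.86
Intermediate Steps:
D = 2925 (D = 3*(-75*(-101 + 88)) = 3*(-75*(-13)) = 3*975 = 2925)
((4318 - 1*(-9008)) - 47698)/(-2743 + D) = ((4318 - 1*(-9008)) - 47698)/(-2743 + 2925) = ((4318 + 9008) - 47698)/182 = (13326 - 47698)*(1/182) = -34372*1/182 = -1322/7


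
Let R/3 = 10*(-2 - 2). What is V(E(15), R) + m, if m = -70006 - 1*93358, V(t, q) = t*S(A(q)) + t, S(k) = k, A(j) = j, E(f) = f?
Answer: -165149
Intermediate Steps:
R = -120 (R = 3*(10*(-2 - 2)) = 3*(10*(-4)) = 3*(-40) = -120)
V(t, q) = t + q*t (V(t, q) = t*q + t = q*t + t = t + q*t)
m = -163364 (m = -70006 - 93358 = -163364)
V(E(15), R) + m = 15*(1 - 120) - 163364 = 15*(-119) - 163364 = -1785 - 163364 = -165149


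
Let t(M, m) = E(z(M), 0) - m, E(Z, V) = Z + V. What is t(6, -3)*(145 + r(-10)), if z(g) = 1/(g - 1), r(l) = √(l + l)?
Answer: 464 + 32*I*√5/5 ≈ 464.0 + 14.311*I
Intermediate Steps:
r(l) = √2*√l (r(l) = √(2*l) = √2*√l)
z(g) = 1/(-1 + g)
E(Z, V) = V + Z
t(M, m) = 1/(-1 + M) - m (t(M, m) = (0 + 1/(-1 + M)) - m = 1/(-1 + M) - m)
t(6, -3)*(145 + r(-10)) = ((1 - 1*(-3)*(-1 + 6))/(-1 + 6))*(145 + √2*√(-10)) = ((1 - 1*(-3)*5)/5)*(145 + √2*(I*√10)) = ((1 + 15)/5)*(145 + 2*I*√5) = ((⅕)*16)*(145 + 2*I*√5) = 16*(145 + 2*I*√5)/5 = 464 + 32*I*√5/5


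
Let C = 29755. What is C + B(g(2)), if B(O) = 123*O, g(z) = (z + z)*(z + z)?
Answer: 31723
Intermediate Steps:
g(z) = 4*z**2 (g(z) = (2*z)*(2*z) = 4*z**2)
C + B(g(2)) = 29755 + 123*(4*2**2) = 29755 + 123*(4*4) = 29755 + 123*16 = 29755 + 1968 = 31723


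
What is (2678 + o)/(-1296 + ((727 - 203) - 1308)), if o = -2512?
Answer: -83/1040 ≈ -0.079808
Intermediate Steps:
(2678 + o)/(-1296 + ((727 - 203) - 1308)) = (2678 - 2512)/(-1296 + ((727 - 203) - 1308)) = 166/(-1296 + (524 - 1308)) = 166/(-1296 - 784) = 166/(-2080) = 166*(-1/2080) = -83/1040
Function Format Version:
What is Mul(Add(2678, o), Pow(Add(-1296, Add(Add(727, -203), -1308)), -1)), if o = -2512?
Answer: Rational(-83, 1040) ≈ -0.079808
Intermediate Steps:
Mul(Add(2678, o), Pow(Add(-1296, Add(Add(727, -203), -1308)), -1)) = Mul(Add(2678, -2512), Pow(Add(-1296, Add(Add(727, -203), -1308)), -1)) = Mul(166, Pow(Add(-1296, Add(524, -1308)), -1)) = Mul(166, Pow(Add(-1296, -784), -1)) = Mul(166, Pow(-2080, -1)) = Mul(166, Rational(-1, 2080)) = Rational(-83, 1040)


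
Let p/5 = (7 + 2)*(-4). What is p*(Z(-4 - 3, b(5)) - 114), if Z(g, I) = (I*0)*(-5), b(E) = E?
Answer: 20520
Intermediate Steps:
p = -180 (p = 5*((7 + 2)*(-4)) = 5*(9*(-4)) = 5*(-36) = -180)
Z(g, I) = 0 (Z(g, I) = 0*(-5) = 0)
p*(Z(-4 - 3, b(5)) - 114) = -180*(0 - 114) = -180*(-114) = 20520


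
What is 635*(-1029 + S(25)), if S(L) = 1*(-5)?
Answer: -656590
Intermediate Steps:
S(L) = -5
635*(-1029 + S(25)) = 635*(-1029 - 5) = 635*(-1034) = -656590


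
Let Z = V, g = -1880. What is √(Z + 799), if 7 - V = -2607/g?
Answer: √710956310/940 ≈ 28.366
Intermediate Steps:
V = 10553/1880 (V = 7 - (-2607)/(-1880) = 7 - (-2607)*(-1)/1880 = 7 - 1*2607/1880 = 7 - 2607/1880 = 10553/1880 ≈ 5.6133)
Z = 10553/1880 ≈ 5.6133
√(Z + 799) = √(10553/1880 + 799) = √(1512673/1880) = √710956310/940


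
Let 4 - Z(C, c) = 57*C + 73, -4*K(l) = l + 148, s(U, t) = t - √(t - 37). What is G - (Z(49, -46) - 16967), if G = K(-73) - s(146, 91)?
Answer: 78877/4 + 3*√6 ≈ 19727.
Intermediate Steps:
s(U, t) = t - √(-37 + t)
K(l) = -37 - l/4 (K(l) = -(l + 148)/4 = -(148 + l)/4 = -37 - l/4)
Z(C, c) = -69 - 57*C (Z(C, c) = 4 - (57*C + 73) = 4 - (73 + 57*C) = 4 + (-73 - 57*C) = -69 - 57*C)
G = -439/4 + 3*√6 (G = (-37 - ¼*(-73)) - (91 - √(-37 + 91)) = (-37 + 73/4) - (91 - √54) = -75/4 - (91 - 3*√6) = -75/4 + (-91 + 3*√6) = -439/4 + 3*√6 ≈ -102.40)
G - (Z(49, -46) - 16967) = (-439/4 + 3*√6) - ((-69 - 57*49) - 16967) = (-439/4 + 3*√6) - ((-69 - 2793) - 16967) = (-439/4 + 3*√6) - (-2862 - 16967) = (-439/4 + 3*√6) - 1*(-19829) = (-439/4 + 3*√6) + 19829 = 78877/4 + 3*√6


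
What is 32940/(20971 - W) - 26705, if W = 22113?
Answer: -15265025/571 ≈ -26734.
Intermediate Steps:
32940/(20971 - W) - 26705 = 32940/(20971 - 1*22113) - 26705 = 32940/(20971 - 22113) - 26705 = 32940/(-1142) - 26705 = 32940*(-1/1142) - 26705 = -16470/571 - 26705 = -15265025/571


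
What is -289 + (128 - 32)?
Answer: -193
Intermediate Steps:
-289 + (128 - 32) = -289 + 96 = -193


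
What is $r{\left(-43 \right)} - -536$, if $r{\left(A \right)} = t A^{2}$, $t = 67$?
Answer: $124419$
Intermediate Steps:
$r{\left(A \right)} = 67 A^{2}$
$r{\left(-43 \right)} - -536 = 67 \left(-43\right)^{2} - -536 = 67 \cdot 1849 + 536 = 123883 + 536 = 124419$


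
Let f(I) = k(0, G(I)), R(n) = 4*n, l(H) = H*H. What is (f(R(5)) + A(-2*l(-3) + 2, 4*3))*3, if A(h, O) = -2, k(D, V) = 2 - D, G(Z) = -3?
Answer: 0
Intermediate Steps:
l(H) = H**2
f(I) = 2 (f(I) = 2 - 1*0 = 2 + 0 = 2)
(f(R(5)) + A(-2*l(-3) + 2, 4*3))*3 = (2 - 2)*3 = 0*3 = 0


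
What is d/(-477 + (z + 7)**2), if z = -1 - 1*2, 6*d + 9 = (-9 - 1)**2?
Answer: -91/2766 ≈ -0.032899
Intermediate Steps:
d = 91/6 (d = -3/2 + (-9 - 1)**2/6 = -3/2 + (1/6)*(-10)**2 = -3/2 + (1/6)*100 = -3/2 + 50/3 = 91/6 ≈ 15.167)
z = -3 (z = -1 - 2 = -3)
d/(-477 + (z + 7)**2) = 91/(6*(-477 + (-3 + 7)**2)) = 91/(6*(-477 + 4**2)) = 91/(6*(-477 + 16)) = (91/6)/(-461) = (91/6)*(-1/461) = -91/2766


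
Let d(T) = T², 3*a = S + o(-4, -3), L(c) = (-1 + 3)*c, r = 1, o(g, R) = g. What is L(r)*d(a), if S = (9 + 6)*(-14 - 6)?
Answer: 184832/9 ≈ 20537.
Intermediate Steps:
S = -300 (S = 15*(-20) = -300)
L(c) = 2*c
a = -304/3 (a = (-300 - 4)/3 = (⅓)*(-304) = -304/3 ≈ -101.33)
L(r)*d(a) = (2*1)*(-304/3)² = 2*(92416/9) = 184832/9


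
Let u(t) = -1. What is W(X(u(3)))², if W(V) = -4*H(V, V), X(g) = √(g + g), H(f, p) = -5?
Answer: 400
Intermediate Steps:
X(g) = √2*√g (X(g) = √(2*g) = √2*√g)
W(V) = 20 (W(V) = -4*(-5) = 20)
W(X(u(3)))² = 20² = 400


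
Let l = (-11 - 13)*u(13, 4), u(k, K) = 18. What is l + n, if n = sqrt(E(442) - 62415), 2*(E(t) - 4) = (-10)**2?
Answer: -432 + 39*I*sqrt(41) ≈ -432.0 + 249.72*I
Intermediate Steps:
l = -432 (l = (-11 - 13)*18 = -24*18 = -432)
E(t) = 54 (E(t) = 4 + (1/2)*(-10)**2 = 4 + (1/2)*100 = 4 + 50 = 54)
n = 39*I*sqrt(41) (n = sqrt(54 - 62415) = sqrt(-62361) = 39*I*sqrt(41) ≈ 249.72*I)
l + n = -432 + 39*I*sqrt(41)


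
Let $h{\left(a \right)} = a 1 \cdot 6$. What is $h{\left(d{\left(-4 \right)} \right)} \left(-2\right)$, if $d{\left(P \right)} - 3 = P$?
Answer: $12$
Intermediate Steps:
$d{\left(P \right)} = 3 + P$
$h{\left(a \right)} = 6 a$ ($h{\left(a \right)} = a 6 = 6 a$)
$h{\left(d{\left(-4 \right)} \right)} \left(-2\right) = 6 \left(3 - 4\right) \left(-2\right) = 6 \left(-1\right) \left(-2\right) = \left(-6\right) \left(-2\right) = 12$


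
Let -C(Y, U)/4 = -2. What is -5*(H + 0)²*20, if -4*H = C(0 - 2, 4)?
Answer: -400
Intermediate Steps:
C(Y, U) = 8 (C(Y, U) = -4*(-2) = 8)
H = -2 (H = -¼*8 = -2)
-5*(H + 0)²*20 = -5*(-2 + 0)²*20 = -5*(-2)²*20 = -5*4*20 = -20*20 = -400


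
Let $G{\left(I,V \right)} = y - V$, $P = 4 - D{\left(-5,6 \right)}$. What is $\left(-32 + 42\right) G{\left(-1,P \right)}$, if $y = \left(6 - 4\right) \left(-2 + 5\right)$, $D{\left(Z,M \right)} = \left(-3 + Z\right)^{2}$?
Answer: $660$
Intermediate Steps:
$P = -60$ ($P = 4 - \left(-3 - 5\right)^{2} = 4 - \left(-8\right)^{2} = 4 - 64 = -60$)
$y = 6$ ($y = 2 \cdot 3 = 6$)
$G{\left(I,V \right)} = 6 - V$
$\left(-32 + 42\right) G{\left(-1,P \right)} = \left(-32 + 42\right) \left(6 - -60\right) = 10 \left(6 + 60\right) = 10 \cdot 66 = 660$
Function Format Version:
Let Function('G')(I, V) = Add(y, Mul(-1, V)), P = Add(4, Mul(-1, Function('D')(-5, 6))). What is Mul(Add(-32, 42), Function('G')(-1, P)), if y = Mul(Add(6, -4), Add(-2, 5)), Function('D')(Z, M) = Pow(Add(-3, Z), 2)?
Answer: 660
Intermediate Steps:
P = -60 (P = Add(4, Mul(-1, Pow(Add(-3, -5), 2))) = Add(4, Mul(-1, Pow(-8, 2))) = Add(4, Mul(-1, 64)) = Add(4, -64) = -60)
y = 6 (y = Mul(2, 3) = 6)
Function('G')(I, V) = Add(6, Mul(-1, V))
Mul(Add(-32, 42), Function('G')(-1, P)) = Mul(Add(-32, 42), Add(6, Mul(-1, -60))) = Mul(10, Add(6, 60)) = Mul(10, 66) = 660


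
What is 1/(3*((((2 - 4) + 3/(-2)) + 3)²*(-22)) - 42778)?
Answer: -2/85589 ≈ -2.3367e-5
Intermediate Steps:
1/(3*((((2 - 4) + 3/(-2)) + 3)²*(-22)) - 42778) = 1/(3*(((-2 + 3*(-½)) + 3)²*(-22)) - 42778) = 1/(3*(((-2 - 3/2) + 3)²*(-22)) - 42778) = 1/(3*((-7/2 + 3)²*(-22)) - 42778) = 1/(3*((-½)²*(-22)) - 42778) = 1/(3*((¼)*(-22)) - 42778) = 1/(3*(-11/2) - 42778) = 1/(-33/2 - 42778) = 1/(-85589/2) = -2/85589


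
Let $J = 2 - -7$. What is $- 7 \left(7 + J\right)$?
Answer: $-112$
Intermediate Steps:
$J = 9$ ($J = 2 + 7 = 9$)
$- 7 \left(7 + J\right) = - 7 \left(7 + 9\right) = \left(-7\right) 16 = -112$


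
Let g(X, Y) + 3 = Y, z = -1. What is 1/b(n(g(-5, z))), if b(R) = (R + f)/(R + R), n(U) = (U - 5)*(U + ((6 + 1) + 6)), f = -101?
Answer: 81/91 ≈ 0.89011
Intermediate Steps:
g(X, Y) = -3 + Y
n(U) = (-5 + U)*(13 + U) (n(U) = (-5 + U)*(U + (7 + 6)) = (-5 + U)*(U + 13) = (-5 + U)*(13 + U))
b(R) = (-101 + R)/(2*R) (b(R) = (R - 101)/(R + R) = (-101 + R)/((2*R)) = (-101 + R)*(1/(2*R)) = (-101 + R)/(2*R))
1/b(n(g(-5, z))) = 1/((-101 + (-65 + (-3 - 1)**2 + 8*(-3 - 1)))/(2*(-65 + (-3 - 1)**2 + 8*(-3 - 1)))) = 1/((-101 + (-65 + (-4)**2 + 8*(-4)))/(2*(-65 + (-4)**2 + 8*(-4)))) = 1/((-101 + (-65 + 16 - 32))/(2*(-65 + 16 - 32))) = 1/((1/2)*(-101 - 81)/(-81)) = 1/((1/2)*(-1/81)*(-182)) = 1/(91/81) = 81/91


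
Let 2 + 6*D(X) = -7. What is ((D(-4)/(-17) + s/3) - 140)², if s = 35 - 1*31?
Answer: 199798225/10404 ≈ 19204.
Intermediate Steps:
D(X) = -3/2 (D(X) = -⅓ + (⅙)*(-7) = -⅓ - 7/6 = -3/2)
s = 4 (s = 35 - 31 = 4)
((D(-4)/(-17) + s/3) - 140)² = ((-3/2/(-17) + 4/3) - 140)² = ((-3/2*(-1/17) + 4*(⅓)) - 140)² = ((3/34 + 4/3) - 140)² = (145/102 - 140)² = (-14135/102)² = 199798225/10404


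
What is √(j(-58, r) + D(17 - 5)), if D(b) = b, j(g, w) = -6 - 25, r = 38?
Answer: I*√19 ≈ 4.3589*I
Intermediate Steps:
j(g, w) = -31
√(j(-58, r) + D(17 - 5)) = √(-31 + (17 - 5)) = √(-31 + 12) = √(-19) = I*√19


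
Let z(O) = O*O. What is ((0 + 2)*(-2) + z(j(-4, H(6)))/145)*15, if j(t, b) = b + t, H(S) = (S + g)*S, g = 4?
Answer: 7668/29 ≈ 264.41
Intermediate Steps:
H(S) = S*(4 + S) (H(S) = (S + 4)*S = (4 + S)*S = S*(4 + S))
z(O) = O²
((0 + 2)*(-2) + z(j(-4, H(6)))/145)*15 = ((0 + 2)*(-2) + (6*(4 + 6) - 4)²/145)*15 = (2*(-2) + (6*10 - 4)²*(1/145))*15 = (-4 + (60 - 4)²*(1/145))*15 = (-4 + 56²*(1/145))*15 = (-4 + 3136*(1/145))*15 = (-4 + 3136/145)*15 = (2556/145)*15 = 7668/29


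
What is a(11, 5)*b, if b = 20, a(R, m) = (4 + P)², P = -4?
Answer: 0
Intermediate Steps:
a(R, m) = 0 (a(R, m) = (4 - 4)² = 0² = 0)
a(11, 5)*b = 0*20 = 0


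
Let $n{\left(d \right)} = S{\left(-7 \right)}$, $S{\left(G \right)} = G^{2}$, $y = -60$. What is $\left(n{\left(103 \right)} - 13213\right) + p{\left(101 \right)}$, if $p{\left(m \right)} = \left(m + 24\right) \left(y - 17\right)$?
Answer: $-22789$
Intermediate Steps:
$p{\left(m \right)} = -1848 - 77 m$ ($p{\left(m \right)} = \left(m + 24\right) \left(-60 - 17\right) = \left(24 + m\right) \left(-77\right) = -1848 - 77 m$)
$n{\left(d \right)} = 49$ ($n{\left(d \right)} = \left(-7\right)^{2} = 49$)
$\left(n{\left(103 \right)} - 13213\right) + p{\left(101 \right)} = \left(49 - 13213\right) - 9625 = -13164 - 9625 = -22789$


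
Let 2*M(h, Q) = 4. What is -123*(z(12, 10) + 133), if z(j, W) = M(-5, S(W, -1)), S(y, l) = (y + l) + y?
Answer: -16605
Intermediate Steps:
S(y, l) = l + 2*y (S(y, l) = (l + y) + y = l + 2*y)
M(h, Q) = 2 (M(h, Q) = (½)*4 = 2)
z(j, W) = 2
-123*(z(12, 10) + 133) = -123*(2 + 133) = -123*135 = -16605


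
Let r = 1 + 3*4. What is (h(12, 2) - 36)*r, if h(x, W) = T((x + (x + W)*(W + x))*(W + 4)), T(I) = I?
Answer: 15756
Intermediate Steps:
r = 13 (r = 1 + 12 = 13)
h(x, W) = (4 + W)*(x + (W + x)**2) (h(x, W) = (x + (x + W)*(W + x))*(W + 4) = (x + (W + x)*(W + x))*(4 + W) = (x + (W + x)**2)*(4 + W) = (4 + W)*(x + (W + x)**2))
(h(12, 2) - 36)*r = ((2**3 + 4*12 + 4*2**2 + 4*12**2 + 2*12**2 + 2*12*2**2 + 9*2*12) - 36)*13 = ((8 + 48 + 4*4 + 4*144 + 2*144 + 2*12*4 + 216) - 36)*13 = ((8 + 48 + 16 + 576 + 288 + 96 + 216) - 36)*13 = (1248 - 36)*13 = 1212*13 = 15756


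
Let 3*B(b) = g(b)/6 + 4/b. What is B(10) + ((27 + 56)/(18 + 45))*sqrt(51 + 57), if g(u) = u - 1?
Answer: 19/30 + 166*sqrt(3)/21 ≈ 14.325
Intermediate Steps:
g(u) = -1 + u
B(b) = -1/18 + b/18 + 4/(3*b) (B(b) = ((-1 + b)/6 + 4/b)/3 = ((-1 + b)*(1/6) + 4/b)/3 = ((-1/6 + b/6) + 4/b)/3 = (-1/6 + 4/b + b/6)/3 = -1/18 + b/18 + 4/(3*b))
B(10) + ((27 + 56)/(18 + 45))*sqrt(51 + 57) = (1/18)*(24 + 10*(-1 + 10))/10 + ((27 + 56)/(18 + 45))*sqrt(51 + 57) = (1/18)*(1/10)*(24 + 10*9) + (83/63)*sqrt(108) = (1/18)*(1/10)*(24 + 90) + (83*(1/63))*(6*sqrt(3)) = (1/18)*(1/10)*114 + 83*(6*sqrt(3))/63 = 19/30 + 166*sqrt(3)/21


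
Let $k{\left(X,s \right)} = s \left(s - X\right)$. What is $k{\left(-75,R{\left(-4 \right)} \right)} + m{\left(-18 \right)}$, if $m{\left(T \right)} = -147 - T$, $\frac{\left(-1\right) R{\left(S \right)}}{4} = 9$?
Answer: $-1533$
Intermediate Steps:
$R{\left(S \right)} = -36$ ($R{\left(S \right)} = \left(-4\right) 9 = -36$)
$k{\left(-75,R{\left(-4 \right)} \right)} + m{\left(-18 \right)} = - 36 \left(-36 - -75\right) - 129 = - 36 \left(-36 + 75\right) + \left(-147 + 18\right) = \left(-36\right) 39 - 129 = -1404 - 129 = -1533$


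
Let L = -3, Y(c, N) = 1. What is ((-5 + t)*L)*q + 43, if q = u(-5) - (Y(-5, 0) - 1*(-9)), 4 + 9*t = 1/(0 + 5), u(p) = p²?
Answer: 287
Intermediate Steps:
t = -19/45 (t = -4/9 + 1/(9*(0 + 5)) = -4/9 + (⅑)/5 = -4/9 + (⅑)*(⅕) = -4/9 + 1/45 = -19/45 ≈ -0.42222)
q = 15 (q = (-5)² - (1 - 1*(-9)) = 25 - (1 + 9) = 25 - 1*10 = 25 - 10 = 15)
((-5 + t)*L)*q + 43 = ((-5 - 19/45)*(-3))*15 + 43 = -244/45*(-3)*15 + 43 = (244/15)*15 + 43 = 244 + 43 = 287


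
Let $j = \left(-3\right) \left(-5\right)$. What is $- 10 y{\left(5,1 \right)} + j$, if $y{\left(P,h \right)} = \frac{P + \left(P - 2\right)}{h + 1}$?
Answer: $-25$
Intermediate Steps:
$j = 15$
$y{\left(P,h \right)} = \frac{-2 + 2 P}{1 + h}$ ($y{\left(P,h \right)} = \frac{P + \left(P - 2\right)}{1 + h} = \frac{P + \left(-2 + P\right)}{1 + h} = \frac{-2 + 2 P}{1 + h}$)
$- 10 y{\left(5,1 \right)} + j = - 10 \frac{2 \left(-1 + 5\right)}{1 + 1} + 15 = - 10 \cdot 2 \cdot \frac{1}{2} \cdot 4 + 15 = \left(-10\right) 4 + 15 = -40 + 15 = -25$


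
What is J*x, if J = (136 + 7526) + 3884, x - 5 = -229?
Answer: -2586304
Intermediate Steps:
x = -224 (x = 5 - 229 = -224)
J = 11546 (J = 7662 + 3884 = 11546)
J*x = 11546*(-224) = -2586304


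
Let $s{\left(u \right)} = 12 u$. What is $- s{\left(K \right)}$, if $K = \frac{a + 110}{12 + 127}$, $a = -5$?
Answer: $- \frac{1260}{139} \approx -9.0647$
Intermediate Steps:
$K = \frac{105}{139}$ ($K = \frac{-5 + 110}{12 + 127} = \frac{105}{139} \approx 0.7554$)
$- s{\left(K \right)} = - \frac{12 \cdot 105}{139} = \left(-1\right) \frac{1260}{139} = - \frac{1260}{139}$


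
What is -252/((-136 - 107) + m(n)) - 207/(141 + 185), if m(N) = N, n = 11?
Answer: 2133/4727 ≈ 0.45124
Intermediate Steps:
-252/((-136 - 107) + m(n)) - 207/(141 + 185) = -252/((-136 - 107) + 11) - 207/(141 + 185) = -252/(-243 + 11) - 207/326 = -252/(-232) - 207*1/326 = -252*(-1/232) - 207/326 = 63/58 - 207/326 = 2133/4727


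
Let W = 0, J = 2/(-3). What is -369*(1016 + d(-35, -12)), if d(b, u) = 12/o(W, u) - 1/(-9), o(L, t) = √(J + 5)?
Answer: -374945 - 4428*√39/13 ≈ -3.7707e+5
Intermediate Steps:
J = -⅔ (J = 2*(-⅓) = -⅔ ≈ -0.66667)
o(L, t) = √39/3 (o(L, t) = √(-⅔ + 5) = √(13/3) = √39/3)
d(b, u) = ⅑ + 12*√39/13 (d(b, u) = 12/((√39/3)) - 1/(-9) = 12*(√39/13) - 1*(-⅑) = 12*√39/13 + ⅑ = ⅑ + 12*√39/13)
-369*(1016 + d(-35, -12)) = -369*(1016 + (⅑ + 12*√39/13)) = -369*(9145/9 + 12*√39/13) = -374945 - 4428*√39/13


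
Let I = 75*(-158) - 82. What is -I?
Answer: 11932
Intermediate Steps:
I = -11932 (I = -11850 - 82 = -11932)
-I = -1*(-11932) = 11932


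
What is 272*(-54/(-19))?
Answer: 14688/19 ≈ 773.05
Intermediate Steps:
272*(-54/(-19)) = 272*(-54*(-1/19)) = 272*(54/19) = 14688/19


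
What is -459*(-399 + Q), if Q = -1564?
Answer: 901017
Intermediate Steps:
-459*(-399 + Q) = -459*(-399 - 1564) = -459*(-1963) = 901017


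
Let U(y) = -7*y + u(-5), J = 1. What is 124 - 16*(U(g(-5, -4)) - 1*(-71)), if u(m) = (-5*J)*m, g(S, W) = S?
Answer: -1972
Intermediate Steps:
u(m) = -5*m (u(m) = (-5*1)*m = -5*m)
U(y) = 25 - 7*y (U(y) = -7*y - 5*(-5) = -7*y + 25 = 25 - 7*y)
124 - 16*(U(g(-5, -4)) - 1*(-71)) = 124 - 16*((25 - 7*(-5)) - 1*(-71)) = 124 - 16*((25 + 35) + 71) = 124 - 16*(60 + 71) = 124 - 16*131 = 124 - 2096 = -1972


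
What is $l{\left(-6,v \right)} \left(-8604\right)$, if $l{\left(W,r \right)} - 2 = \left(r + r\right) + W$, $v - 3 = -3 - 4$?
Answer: $103248$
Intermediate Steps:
$v = -4$ ($v = 3 - 7 = -4$)
$l{\left(W,r \right)} = 2 + W + 2 r$ ($l{\left(W,r \right)} = 2 + \left(\left(r + r\right) + W\right) = 2 + \left(2 r + W\right) = 2 + \left(W + 2 r\right) = 2 + W + 2 r$)
$l{\left(-6,v \right)} \left(-8604\right) = \left(2 - 6 + 2 \left(-4\right)\right) \left(-8604\right) = \left(2 - 6 - 8\right) \left(-8604\right) = \left(-12\right) \left(-8604\right) = 103248$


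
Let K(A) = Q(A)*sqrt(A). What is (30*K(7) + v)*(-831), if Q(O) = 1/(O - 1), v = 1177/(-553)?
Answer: 978087/553 - 4155*sqrt(7) ≈ -9224.4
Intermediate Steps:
v = -1177/553 (v = 1177*(-1/553) = -1177/553 ≈ -2.1284)
Q(O) = 1/(-1 + O)
K(A) = sqrt(A)/(-1 + A)
(30*K(7) + v)*(-831) = (30*(sqrt(7)/(-1 + 7)) - 1177/553)*(-831) = (30*(sqrt(7)/6) - 1177/553)*(-831) = (5*sqrt(7) - 1177/553)*(-831) = (-1177/553 + 5*sqrt(7))*(-831) = 978087/553 - 4155*sqrt(7)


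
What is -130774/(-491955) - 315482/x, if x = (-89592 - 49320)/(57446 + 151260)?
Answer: 2699317040613229/5694871080 ≈ 4.7399e+5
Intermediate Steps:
x = -69456/104353 (x = -138912/208706 = -138912*1/208706 = -69456/104353 ≈ -0.66559)
-130774/(-491955) - 315482/x = -130774/(-491955) - 315482/(-69456/104353) = -130774*(-1/491955) - 315482*(-104353/69456) = 130774/491955 + 16460746573/34728 = 2699317040613229/5694871080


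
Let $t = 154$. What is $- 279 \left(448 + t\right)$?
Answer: $-167958$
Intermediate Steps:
$- 279 \left(448 + t\right) = - 279 \left(448 + 154\right) = \left(-279\right) 602 = -167958$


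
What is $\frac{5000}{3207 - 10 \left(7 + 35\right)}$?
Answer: $\frac{5000}{2787} \approx 1.794$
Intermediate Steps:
$\frac{5000}{3207 - 10 \left(7 + 35\right)} = \frac{5000}{3207 - 10 \cdot 42} = \frac{5000}{3207 - 420} = \frac{5000}{2787}$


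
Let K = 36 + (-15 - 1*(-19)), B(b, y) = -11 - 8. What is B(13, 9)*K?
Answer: -760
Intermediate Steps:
B(b, y) = -19
K = 40 (K = 36 + (-15 + 19) = 36 + 4 = 40)
B(13, 9)*K = -19*40 = -760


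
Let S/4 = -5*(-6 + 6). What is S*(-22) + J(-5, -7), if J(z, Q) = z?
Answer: -5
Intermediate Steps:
S = 0 (S = 4*(-5*(-6 + 6)) = 4*(-5*0) = 4*0 = 0)
S*(-22) + J(-5, -7) = 0*(-22) - 5 = 0 - 5 = -5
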